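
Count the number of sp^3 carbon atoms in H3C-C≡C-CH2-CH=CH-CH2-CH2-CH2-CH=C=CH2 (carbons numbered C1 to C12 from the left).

C1: sp3 ✓
C2: sp
C3: sp
C4: sp3 ✓
C5: sp2
C6: sp2
C7: sp3 ✓
C8: sp3 ✓
C9: sp3 ✓
C10: sp2
C11: sp
C12: sp2
C1, C4, C7, C8, C9 → 5 sp3 carbons.

5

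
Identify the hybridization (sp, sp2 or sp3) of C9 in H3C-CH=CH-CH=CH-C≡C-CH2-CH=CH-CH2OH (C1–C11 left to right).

C9 — 3 σ bonds, plus one π bond. Steric number 3, so sp2.

sp²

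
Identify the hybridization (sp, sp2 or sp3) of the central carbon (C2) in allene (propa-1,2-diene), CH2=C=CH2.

sp

Two σ bonds and two π bonds (one to each neighbour) → sp.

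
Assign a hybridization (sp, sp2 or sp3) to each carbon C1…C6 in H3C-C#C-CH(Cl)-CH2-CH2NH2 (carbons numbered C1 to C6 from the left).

C1 is sp3: 4 σ bonds, 4 electron-density regions.
C2 carries 2 σ bonds, plus two π bonds, giving a steric number of 2, so it is sp.
C3 is sp: 2 σ bonds, plus two π bonds, 2 electron-density regions.
C4 — 4 σ bonds. Steric number 4, so sp3.
C5 — 4 σ bonds. Steric number 4, so sp3.
C6 is sp3: 4 σ bonds, 4 electron-density regions.

C1 sp3, C2 sp, C3 sp, C4 sp3, C5 sp3, C6 sp3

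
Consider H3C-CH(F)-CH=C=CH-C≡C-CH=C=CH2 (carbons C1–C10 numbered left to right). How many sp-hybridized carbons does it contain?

C1: sp3
C2: sp3
C3: sp2
C4: sp ✓
C5: sp2
C6: sp ✓
C7: sp ✓
C8: sp2
C9: sp ✓
C10: sp2
C4, C6, C7, C9 → 4 sp carbons.

4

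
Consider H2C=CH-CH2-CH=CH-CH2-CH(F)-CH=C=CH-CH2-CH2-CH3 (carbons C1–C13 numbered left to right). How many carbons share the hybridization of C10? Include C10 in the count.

6

C10 is sp2 (one π bond).
C1: sp2 ✓
C2: sp2 ✓
C3: sp3
C4: sp2 ✓
C5: sp2 ✓
C6: sp3
C7: sp3
C8: sp2 ✓
C9: sp
C10: sp2 ✓
C11: sp3
C12: sp3
C13: sp3
6 carbons are sp2.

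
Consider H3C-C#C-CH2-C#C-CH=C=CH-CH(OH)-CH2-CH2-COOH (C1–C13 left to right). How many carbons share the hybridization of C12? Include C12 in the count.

5

C12 is sp3 (only σ bonds).
C1: sp3 ✓
C2: sp
C3: sp
C4: sp3 ✓
C5: sp
C6: sp
C7: sp2
C8: sp
C9: sp2
C10: sp3 ✓
C11: sp3 ✓
C12: sp3 ✓
C13: sp2
5 carbons are sp3.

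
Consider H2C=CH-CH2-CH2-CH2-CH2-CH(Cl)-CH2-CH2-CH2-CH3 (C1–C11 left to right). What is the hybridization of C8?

C8 — 4 σ bonds. Steric number 4, so sp3.

sp3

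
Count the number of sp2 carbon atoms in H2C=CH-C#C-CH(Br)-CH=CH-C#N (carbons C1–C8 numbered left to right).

4

C1: sp2 ✓
C2: sp2 ✓
C3: sp
C4: sp
C5: sp3
C6: sp2 ✓
C7: sp2 ✓
C8: sp
C1, C2, C6, C7 → 4 sp2 carbons.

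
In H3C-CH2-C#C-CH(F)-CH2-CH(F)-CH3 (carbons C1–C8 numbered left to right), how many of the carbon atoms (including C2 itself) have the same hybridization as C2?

C2 is sp3 (only σ bonds).
C1: sp3 ✓
C2: sp3 ✓
C3: sp
C4: sp
C5: sp3 ✓
C6: sp3 ✓
C7: sp3 ✓
C8: sp3 ✓
6 carbons are sp3.

6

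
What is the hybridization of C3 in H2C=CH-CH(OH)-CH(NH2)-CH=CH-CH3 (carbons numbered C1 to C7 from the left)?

sp3

C3: 4 σ bonds; 4 regions of electron density → sp3.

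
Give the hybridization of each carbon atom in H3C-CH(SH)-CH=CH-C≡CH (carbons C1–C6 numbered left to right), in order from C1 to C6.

C1 sp3, C2 sp3, C3 sp2, C4 sp2, C5 sp, C6 sp

C1 — 4 σ bonds. Steric number 4, so sp3.
C2 is sp3: 4 σ bonds, 4 electron-density regions.
C3 (3 σ bonds, plus one π bond) has steric number 3: sp2.
C4 carries 3 σ bonds, plus one π bond, giving a steric number of 3, so it is sp2.
C5 is sp: 2 σ bonds, plus two π bonds, 2 electron-density regions.
C6: 2 σ bonds, plus two π bonds; 2 regions of electron density → sp.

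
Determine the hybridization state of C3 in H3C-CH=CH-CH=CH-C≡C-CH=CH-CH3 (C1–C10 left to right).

C3: 3 σ bonds, plus one π bond — 3 electron domains, sp2.

sp²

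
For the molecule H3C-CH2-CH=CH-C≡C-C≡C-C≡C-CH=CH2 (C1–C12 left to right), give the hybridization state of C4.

sp^2

C4 — 3 σ bonds, plus one π bond. Steric number 3, so sp2.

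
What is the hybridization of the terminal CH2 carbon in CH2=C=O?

The terminal CH2 carbon carries 3 σ bonds, plus one π bond, giving a steric number of 3, so it is sp2.

sp2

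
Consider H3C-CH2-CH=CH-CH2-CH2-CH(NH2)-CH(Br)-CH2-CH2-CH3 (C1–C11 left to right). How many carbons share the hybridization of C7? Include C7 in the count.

C7 is sp3 (only σ bonds).
C1: sp3 ✓
C2: sp3 ✓
C3: sp2
C4: sp2
C5: sp3 ✓
C6: sp3 ✓
C7: sp3 ✓
C8: sp3 ✓
C9: sp3 ✓
C10: sp3 ✓
C11: sp3 ✓
9 carbons are sp3.

9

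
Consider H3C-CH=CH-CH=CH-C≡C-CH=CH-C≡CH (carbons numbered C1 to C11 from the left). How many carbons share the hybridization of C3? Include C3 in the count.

C3 is sp2 (one π bond).
C1: sp3
C2: sp2 ✓
C3: sp2 ✓
C4: sp2 ✓
C5: sp2 ✓
C6: sp
C7: sp
C8: sp2 ✓
C9: sp2 ✓
C10: sp
C11: sp
6 carbons are sp2.

6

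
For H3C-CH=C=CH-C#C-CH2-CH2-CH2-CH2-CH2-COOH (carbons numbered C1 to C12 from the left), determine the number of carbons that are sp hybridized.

3

C1: sp3
C2: sp2
C3: sp ✓
C4: sp2
C5: sp ✓
C6: sp ✓
C7: sp3
C8: sp3
C9: sp3
C10: sp3
C11: sp3
C12: sp2
C3, C5, C6 → 3 sp carbons.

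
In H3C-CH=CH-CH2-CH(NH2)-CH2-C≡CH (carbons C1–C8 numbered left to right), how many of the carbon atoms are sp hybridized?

2

C1: sp3
C2: sp2
C3: sp2
C4: sp3
C5: sp3
C6: sp3
C7: sp ✓
C8: sp ✓
C7, C8 → 2 sp carbons.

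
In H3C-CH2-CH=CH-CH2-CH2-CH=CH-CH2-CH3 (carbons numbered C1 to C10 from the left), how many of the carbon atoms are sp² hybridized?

4

C1: sp3
C2: sp3
C3: sp2 ✓
C4: sp2 ✓
C5: sp3
C6: sp3
C7: sp2 ✓
C8: sp2 ✓
C9: sp3
C10: sp3
C3, C4, C7, C8 → 4 sp2 carbons.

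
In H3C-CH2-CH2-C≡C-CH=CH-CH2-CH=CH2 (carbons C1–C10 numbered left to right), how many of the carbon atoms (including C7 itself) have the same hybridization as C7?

C7 is sp2 (one π bond).
C1: sp3
C2: sp3
C3: sp3
C4: sp
C5: sp
C6: sp2 ✓
C7: sp2 ✓
C8: sp3
C9: sp2 ✓
C10: sp2 ✓
4 carbons are sp2.

4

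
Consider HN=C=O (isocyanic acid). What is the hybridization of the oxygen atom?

The oxygen atom (1 σ bond and 2 lone pairs, plus one π bond) has steric number 3: sp2.

sp^2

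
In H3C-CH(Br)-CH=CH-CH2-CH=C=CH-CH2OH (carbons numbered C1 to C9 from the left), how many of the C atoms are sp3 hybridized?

C1: sp3 ✓
C2: sp3 ✓
C3: sp2
C4: sp2
C5: sp3 ✓
C6: sp2
C7: sp
C8: sp2
C9: sp3 ✓
C1, C2, C5, C9 → 4 sp3 carbons.

4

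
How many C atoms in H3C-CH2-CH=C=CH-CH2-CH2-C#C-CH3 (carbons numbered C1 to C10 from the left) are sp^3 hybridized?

C1: sp3 ✓
C2: sp3 ✓
C3: sp2
C4: sp
C5: sp2
C6: sp3 ✓
C7: sp3 ✓
C8: sp
C9: sp
C10: sp3 ✓
C1, C2, C6, C7, C10 → 5 sp3 carbons.

5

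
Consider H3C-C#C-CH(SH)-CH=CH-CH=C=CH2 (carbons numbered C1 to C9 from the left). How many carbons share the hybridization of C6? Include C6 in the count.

C6 is sp2 (one π bond).
C1: sp3
C2: sp
C3: sp
C4: sp3
C5: sp2 ✓
C6: sp2 ✓
C7: sp2 ✓
C8: sp
C9: sp2 ✓
4 carbons are sp2.

4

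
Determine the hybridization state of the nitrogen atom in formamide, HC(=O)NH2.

sp²

Amide resonance delocalises the N lone pair; N is planar sp2.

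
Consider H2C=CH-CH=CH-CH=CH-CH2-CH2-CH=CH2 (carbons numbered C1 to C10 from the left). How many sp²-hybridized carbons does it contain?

8

C1: sp2 ✓
C2: sp2 ✓
C3: sp2 ✓
C4: sp2 ✓
C5: sp2 ✓
C6: sp2 ✓
C7: sp3
C8: sp3
C9: sp2 ✓
C10: sp2 ✓
C1, C2, C3, C4, C5, C6, C9, C10 → 8 sp2 carbons.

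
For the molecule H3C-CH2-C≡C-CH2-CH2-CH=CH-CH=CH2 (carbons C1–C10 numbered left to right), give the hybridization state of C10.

sp2

C10: 3 σ bonds, plus one π bond — 3 electron domains, sp2.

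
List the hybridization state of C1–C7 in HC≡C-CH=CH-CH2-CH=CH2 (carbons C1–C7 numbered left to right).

C1 — 2 σ bonds, plus two π bonds. Steric number 2, so sp.
C2 — 2 σ bonds, plus two π bonds. Steric number 2, so sp.
C3 carries 3 σ bonds, plus one π bond, giving a steric number of 3, so it is sp2.
C4 has 3 σ bonds, plus one π bond: steric number 3 → sp2.
C5 is sp3: 4 σ bonds, 4 electron-density regions.
C6 has 3 σ bonds, plus one π bond: steric number 3 → sp2.
C7 has 3 σ bonds, plus one π bond: steric number 3 → sp2.

C1 sp, C2 sp, C3 sp2, C4 sp2, C5 sp3, C6 sp2, C7 sp2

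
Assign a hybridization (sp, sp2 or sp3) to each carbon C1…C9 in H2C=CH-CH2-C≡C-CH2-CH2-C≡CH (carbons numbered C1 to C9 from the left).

C1 sp2, C2 sp2, C3 sp3, C4 sp, C5 sp, C6 sp3, C7 sp3, C8 sp, C9 sp

C1: 3 σ bonds, plus one π bond — 3 electron domains, sp2.
C2 — 3 σ bonds, plus one π bond. Steric number 3, so sp2.
C3: 4 σ bonds; 4 regions of electron density → sp3.
C4 carries 2 σ bonds, plus two π bonds, giving a steric number of 2, so it is sp.
C5 carries 2 σ bonds, plus two π bonds, giving a steric number of 2, so it is sp.
C6: 4 σ bonds — 4 electron domains, sp3.
C7: 4 σ bonds; 4 regions of electron density → sp3.
C8 (2 σ bonds, plus two π bonds) has steric number 2: sp.
C9 — 2 σ bonds, plus two π bonds. Steric number 2, so sp.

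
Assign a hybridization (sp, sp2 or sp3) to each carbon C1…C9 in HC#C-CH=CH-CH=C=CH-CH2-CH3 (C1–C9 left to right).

C1 sp, C2 sp, C3 sp2, C4 sp2, C5 sp2, C6 sp, C7 sp2, C8 sp3, C9 sp3

C1 — 2 σ bonds, plus two π bonds. Steric number 2, so sp.
C2 is sp: 2 σ bonds, plus two π bonds, 2 electron-density regions.
C3 has 3 σ bonds, plus one π bond: steric number 3 → sp2.
C4 (3 σ bonds, plus one π bond) has steric number 3: sp2.
C5: 3 σ bonds, plus one π bond; 3 regions of electron density → sp2.
C6 carries 2 σ bonds, plus two π bonds, giving a steric number of 2, so it is sp.
C7 — 3 σ bonds, plus one π bond. Steric number 3, so sp2.
C8 (4 σ bonds) has steric number 4: sp3.
C9: 4 σ bonds — 4 electron domains, sp3.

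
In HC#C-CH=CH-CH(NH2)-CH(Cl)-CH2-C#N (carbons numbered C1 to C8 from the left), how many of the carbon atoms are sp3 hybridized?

3

C1: sp
C2: sp
C3: sp2
C4: sp2
C5: sp3 ✓
C6: sp3 ✓
C7: sp3 ✓
C8: sp
C5, C6, C7 → 3 sp3 carbons.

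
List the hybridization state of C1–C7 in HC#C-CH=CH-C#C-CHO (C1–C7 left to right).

C1 sp, C2 sp, C3 sp2, C4 sp2, C5 sp, C6 sp, C7 sp2

C1 has 2 σ bonds, plus two π bonds: steric number 2 → sp.
C2 (2 σ bonds, plus two π bonds) has steric number 2: sp.
C3: 3 σ bonds, plus one π bond; 3 regions of electron density → sp2.
C4 (3 σ bonds, plus one π bond) has steric number 3: sp2.
C5: 2 σ bonds, plus two π bonds — 2 electron domains, sp.
C6 has 2 σ bonds, plus two π bonds: steric number 2 → sp.
C7: 3 σ bonds, plus one π bond; 3 regions of electron density → sp2.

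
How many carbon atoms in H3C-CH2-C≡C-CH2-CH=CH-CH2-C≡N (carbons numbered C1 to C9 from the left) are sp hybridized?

3

C1: sp3
C2: sp3
C3: sp ✓
C4: sp ✓
C5: sp3
C6: sp2
C7: sp2
C8: sp3
C9: sp ✓
C3, C4, C9 → 3 sp carbons.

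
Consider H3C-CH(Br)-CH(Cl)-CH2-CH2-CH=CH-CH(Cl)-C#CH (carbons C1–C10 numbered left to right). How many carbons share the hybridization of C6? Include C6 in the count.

2

C6 is sp2 (one π bond).
C1: sp3
C2: sp3
C3: sp3
C4: sp3
C5: sp3
C6: sp2 ✓
C7: sp2 ✓
C8: sp3
C9: sp
C10: sp
2 carbons are sp2.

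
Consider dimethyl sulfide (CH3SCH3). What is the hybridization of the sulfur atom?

sp^3

The sulfur atom carries 2 σ bonds and 2 lone pairs, giving a steric number of 4, so it is sp3.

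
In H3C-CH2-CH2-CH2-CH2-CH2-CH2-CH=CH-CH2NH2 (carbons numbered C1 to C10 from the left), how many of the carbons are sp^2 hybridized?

2

C1: sp3
C2: sp3
C3: sp3
C4: sp3
C5: sp3
C6: sp3
C7: sp3
C8: sp2 ✓
C9: sp2 ✓
C10: sp3
C8, C9 → 2 sp2 carbons.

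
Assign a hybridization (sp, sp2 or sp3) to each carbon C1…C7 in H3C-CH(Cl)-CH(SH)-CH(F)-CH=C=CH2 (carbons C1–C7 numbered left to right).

C1: 4 σ bonds — 4 electron domains, sp3.
C2: 4 σ bonds; 4 regions of electron density → sp3.
C3 has 4 σ bonds: steric number 4 → sp3.
C4 has 4 σ bonds: steric number 4 → sp3.
C5: 3 σ bonds, plus one π bond — 3 electron domains, sp2.
C6 is sp: 2 σ bonds, plus two π bonds, 2 electron-density regions.
C7 — 3 σ bonds, plus one π bond. Steric number 3, so sp2.

C1 sp3, C2 sp3, C3 sp3, C4 sp3, C5 sp2, C6 sp, C7 sp2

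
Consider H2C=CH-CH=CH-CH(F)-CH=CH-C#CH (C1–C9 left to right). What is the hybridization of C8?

sp

C8 carries 2 σ bonds, plus two π bonds, giving a steric number of 2, so it is sp.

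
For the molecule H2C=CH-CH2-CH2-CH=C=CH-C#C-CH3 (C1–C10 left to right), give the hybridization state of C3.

C3 is sp3: 4 σ bonds, 4 electron-density regions.

sp^3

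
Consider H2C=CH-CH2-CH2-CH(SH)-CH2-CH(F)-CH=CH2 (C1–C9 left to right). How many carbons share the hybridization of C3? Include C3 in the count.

5

C3 is sp3 (only σ bonds).
C1: sp2
C2: sp2
C3: sp3 ✓
C4: sp3 ✓
C5: sp3 ✓
C6: sp3 ✓
C7: sp3 ✓
C8: sp2
C9: sp2
5 carbons are sp3.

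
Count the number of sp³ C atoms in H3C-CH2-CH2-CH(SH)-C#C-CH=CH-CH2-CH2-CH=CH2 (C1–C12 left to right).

C1: sp3 ✓
C2: sp3 ✓
C3: sp3 ✓
C4: sp3 ✓
C5: sp
C6: sp
C7: sp2
C8: sp2
C9: sp3 ✓
C10: sp3 ✓
C11: sp2
C12: sp2
C1, C2, C3, C4, C9, C10 → 6 sp3 carbons.

6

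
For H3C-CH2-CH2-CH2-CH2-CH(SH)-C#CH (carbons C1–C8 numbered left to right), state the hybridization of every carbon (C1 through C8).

C1 carries 4 σ bonds, giving a steric number of 4, so it is sp3.
C2 (4 σ bonds) has steric number 4: sp3.
C3 (4 σ bonds) has steric number 4: sp3.
C4 (4 σ bonds) has steric number 4: sp3.
C5 has 4 σ bonds: steric number 4 → sp3.
C6: 4 σ bonds — 4 electron domains, sp3.
C7 is sp: 2 σ bonds, plus two π bonds, 2 electron-density regions.
C8 carries 2 σ bonds, plus two π bonds, giving a steric number of 2, so it is sp.

C1 sp3, C2 sp3, C3 sp3, C4 sp3, C5 sp3, C6 sp3, C7 sp, C8 sp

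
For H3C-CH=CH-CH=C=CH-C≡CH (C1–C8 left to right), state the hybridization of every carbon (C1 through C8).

C1 is sp3: 4 σ bonds, 4 electron-density regions.
C2 is sp2: 3 σ bonds, plus one π bond, 3 electron-density regions.
C3 is sp2: 3 σ bonds, plus one π bond, 3 electron-density regions.
C4: 3 σ bonds, plus one π bond; 3 regions of electron density → sp2.
C5: 2 σ bonds, plus two π bonds; 2 regions of electron density → sp.
C6: 3 σ bonds, plus one π bond; 3 regions of electron density → sp2.
C7: 2 σ bonds, plus two π bonds — 2 electron domains, sp.
C8 — 2 σ bonds, plus two π bonds. Steric number 2, so sp.

C1 sp3, C2 sp2, C3 sp2, C4 sp2, C5 sp, C6 sp2, C7 sp, C8 sp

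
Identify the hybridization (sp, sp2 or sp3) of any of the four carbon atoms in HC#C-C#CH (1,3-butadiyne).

sp

Every carbon is part of a C≡C triple bond: two σ regions → sp.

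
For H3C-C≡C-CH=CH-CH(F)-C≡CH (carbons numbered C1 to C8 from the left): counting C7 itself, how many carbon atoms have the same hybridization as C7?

4

C7 is sp (two π bonds).
C1: sp3
C2: sp ✓
C3: sp ✓
C4: sp2
C5: sp2
C6: sp3
C7: sp ✓
C8: sp ✓
4 carbons are sp.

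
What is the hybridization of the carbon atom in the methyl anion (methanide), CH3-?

Three σ bonds + one lone pair = steric number 4 → sp3, pyramidal.

sp³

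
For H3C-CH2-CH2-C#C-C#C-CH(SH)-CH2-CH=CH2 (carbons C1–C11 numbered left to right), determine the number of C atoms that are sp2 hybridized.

2

C1: sp3
C2: sp3
C3: sp3
C4: sp
C5: sp
C6: sp
C7: sp
C8: sp3
C9: sp3
C10: sp2 ✓
C11: sp2 ✓
C10, C11 → 2 sp2 carbons.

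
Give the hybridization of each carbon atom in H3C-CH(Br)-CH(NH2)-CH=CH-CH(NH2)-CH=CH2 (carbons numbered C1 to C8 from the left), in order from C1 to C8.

C1 sp3, C2 sp3, C3 sp3, C4 sp2, C5 sp2, C6 sp3, C7 sp2, C8 sp2

C1 carries 4 σ bonds, giving a steric number of 4, so it is sp3.
C2: 4 σ bonds; 4 regions of electron density → sp3.
C3 — 4 σ bonds. Steric number 4, so sp3.
C4 — 3 σ bonds, plus one π bond. Steric number 3, so sp2.
C5 (3 σ bonds, plus one π bond) has steric number 3: sp2.
C6: 4 σ bonds; 4 regions of electron density → sp3.
C7 carries 3 σ bonds, plus one π bond, giving a steric number of 3, so it is sp2.
C8 — 3 σ bonds, plus one π bond. Steric number 3, so sp2.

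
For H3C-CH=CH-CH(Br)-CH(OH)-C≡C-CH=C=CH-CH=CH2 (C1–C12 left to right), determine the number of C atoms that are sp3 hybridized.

3

C1: sp3 ✓
C2: sp2
C3: sp2
C4: sp3 ✓
C5: sp3 ✓
C6: sp
C7: sp
C8: sp2
C9: sp
C10: sp2
C11: sp2
C12: sp2
C1, C4, C5 → 3 sp3 carbons.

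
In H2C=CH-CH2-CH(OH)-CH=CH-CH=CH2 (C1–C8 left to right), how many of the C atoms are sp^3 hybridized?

C1: sp2
C2: sp2
C3: sp3 ✓
C4: sp3 ✓
C5: sp2
C6: sp2
C7: sp2
C8: sp2
C3, C4 → 2 sp3 carbons.

2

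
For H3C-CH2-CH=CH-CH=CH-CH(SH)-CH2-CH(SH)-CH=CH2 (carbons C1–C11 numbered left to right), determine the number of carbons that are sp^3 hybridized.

5

C1: sp3 ✓
C2: sp3 ✓
C3: sp2
C4: sp2
C5: sp2
C6: sp2
C7: sp3 ✓
C8: sp3 ✓
C9: sp3 ✓
C10: sp2
C11: sp2
C1, C2, C7, C8, C9 → 5 sp3 carbons.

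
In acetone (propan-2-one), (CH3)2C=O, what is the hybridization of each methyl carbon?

sp3

Each methyl carbon has 4 σ bonds: steric number 4 → sp3.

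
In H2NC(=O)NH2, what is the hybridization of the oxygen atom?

The oxygen atom — 1 σ bond and 2 lone pairs, plus one π bond. Steric number 3, so sp2.

sp2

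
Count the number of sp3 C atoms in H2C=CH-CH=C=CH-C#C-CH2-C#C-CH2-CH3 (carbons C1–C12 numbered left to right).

3

C1: sp2
C2: sp2
C3: sp2
C4: sp
C5: sp2
C6: sp
C7: sp
C8: sp3 ✓
C9: sp
C10: sp
C11: sp3 ✓
C12: sp3 ✓
C8, C11, C12 → 3 sp3 carbons.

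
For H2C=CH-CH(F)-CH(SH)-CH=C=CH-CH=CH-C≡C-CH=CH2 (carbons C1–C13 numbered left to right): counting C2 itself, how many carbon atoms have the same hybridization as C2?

C2 is sp2 (one π bond).
C1: sp2 ✓
C2: sp2 ✓
C3: sp3
C4: sp3
C5: sp2 ✓
C6: sp
C7: sp2 ✓
C8: sp2 ✓
C9: sp2 ✓
C10: sp
C11: sp
C12: sp2 ✓
C13: sp2 ✓
8 carbons are sp2.

8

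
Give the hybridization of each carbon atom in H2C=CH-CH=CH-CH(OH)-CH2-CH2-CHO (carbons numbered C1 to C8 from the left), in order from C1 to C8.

C1 sp2, C2 sp2, C3 sp2, C4 sp2, C5 sp3, C6 sp3, C7 sp3, C8 sp2

C1 has 3 σ bonds, plus one π bond: steric number 3 → sp2.
C2 (3 σ bonds, plus one π bond) has steric number 3: sp2.
C3: 3 σ bonds, plus one π bond — 3 electron domains, sp2.
C4: 3 σ bonds, plus one π bond; 3 regions of electron density → sp2.
C5 carries 4 σ bonds, giving a steric number of 4, so it is sp3.
C6: 4 σ bonds; 4 regions of electron density → sp3.
C7 is sp3: 4 σ bonds, 4 electron-density regions.
C8: 3 σ bonds, plus one π bond — 3 electron domains, sp2.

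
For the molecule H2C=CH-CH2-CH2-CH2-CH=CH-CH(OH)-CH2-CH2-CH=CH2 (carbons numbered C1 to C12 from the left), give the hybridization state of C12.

C12 (3 σ bonds, plus one π bond) has steric number 3: sp2.

sp^2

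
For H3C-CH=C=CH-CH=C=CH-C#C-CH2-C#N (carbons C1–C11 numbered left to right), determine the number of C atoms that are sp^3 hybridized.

C1: sp3 ✓
C2: sp2
C3: sp
C4: sp2
C5: sp2
C6: sp
C7: sp2
C8: sp
C9: sp
C10: sp3 ✓
C11: sp
C1, C10 → 2 sp3 carbons.

2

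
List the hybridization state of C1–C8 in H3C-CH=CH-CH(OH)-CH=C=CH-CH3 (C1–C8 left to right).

C1 has 4 σ bonds: steric number 4 → sp3.
C2 — 3 σ bonds, plus one π bond. Steric number 3, so sp2.
C3: 3 σ bonds, plus one π bond; 3 regions of electron density → sp2.
C4 carries 4 σ bonds, giving a steric number of 4, so it is sp3.
C5 carries 3 σ bonds, plus one π bond, giving a steric number of 3, so it is sp2.
C6 carries 2 σ bonds, plus two π bonds, giving a steric number of 2, so it is sp.
C7: 3 σ bonds, plus one π bond; 3 regions of electron density → sp2.
C8: 4 σ bonds — 4 electron domains, sp3.

C1 sp3, C2 sp2, C3 sp2, C4 sp3, C5 sp2, C6 sp, C7 sp2, C8 sp3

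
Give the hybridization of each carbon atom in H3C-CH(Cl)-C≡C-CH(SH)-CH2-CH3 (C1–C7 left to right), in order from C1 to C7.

C1 sp3, C2 sp3, C3 sp, C4 sp, C5 sp3, C6 sp3, C7 sp3

C1 carries 4 σ bonds, giving a steric number of 4, so it is sp3.
C2 carries 4 σ bonds, giving a steric number of 4, so it is sp3.
C3 is sp: 2 σ bonds, plus two π bonds, 2 electron-density regions.
C4 (2 σ bonds, plus two π bonds) has steric number 2: sp.
C5: 4 σ bonds; 4 regions of electron density → sp3.
C6: 4 σ bonds; 4 regions of electron density → sp3.
C7 carries 4 σ bonds, giving a steric number of 4, so it is sp3.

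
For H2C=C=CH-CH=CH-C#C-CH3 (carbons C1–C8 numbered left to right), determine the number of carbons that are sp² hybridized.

4

C1: sp2 ✓
C2: sp
C3: sp2 ✓
C4: sp2 ✓
C5: sp2 ✓
C6: sp
C7: sp
C8: sp3
C1, C3, C4, C5 → 4 sp2 carbons.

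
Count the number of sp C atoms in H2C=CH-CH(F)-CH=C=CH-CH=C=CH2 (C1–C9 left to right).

2

C1: sp2
C2: sp2
C3: sp3
C4: sp2
C5: sp ✓
C6: sp2
C7: sp2
C8: sp ✓
C9: sp2
C5, C8 → 2 sp carbons.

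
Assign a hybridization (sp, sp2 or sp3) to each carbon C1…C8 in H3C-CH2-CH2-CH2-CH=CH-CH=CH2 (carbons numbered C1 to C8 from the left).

C1 is sp3: 4 σ bonds, 4 electron-density regions.
C2 — 4 σ bonds. Steric number 4, so sp3.
C3 (4 σ bonds) has steric number 4: sp3.
C4 is sp3: 4 σ bonds, 4 electron-density regions.
C5 — 3 σ bonds, plus one π bond. Steric number 3, so sp2.
C6 — 3 σ bonds, plus one π bond. Steric number 3, so sp2.
C7 has 3 σ bonds, plus one π bond: steric number 3 → sp2.
C8 (3 σ bonds, plus one π bond) has steric number 3: sp2.

C1 sp3, C2 sp3, C3 sp3, C4 sp3, C5 sp2, C6 sp2, C7 sp2, C8 sp2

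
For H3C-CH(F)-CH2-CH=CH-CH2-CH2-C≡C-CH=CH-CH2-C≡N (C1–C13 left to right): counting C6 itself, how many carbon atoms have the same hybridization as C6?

6

C6 is sp3 (only σ bonds).
C1: sp3 ✓
C2: sp3 ✓
C3: sp3 ✓
C4: sp2
C5: sp2
C6: sp3 ✓
C7: sp3 ✓
C8: sp
C9: sp
C10: sp2
C11: sp2
C12: sp3 ✓
C13: sp
6 carbons are sp3.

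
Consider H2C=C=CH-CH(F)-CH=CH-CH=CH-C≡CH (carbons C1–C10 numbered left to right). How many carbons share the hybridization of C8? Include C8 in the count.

C8 is sp2 (one π bond).
C1: sp2 ✓
C2: sp
C3: sp2 ✓
C4: sp3
C5: sp2 ✓
C6: sp2 ✓
C7: sp2 ✓
C8: sp2 ✓
C9: sp
C10: sp
6 carbons are sp2.

6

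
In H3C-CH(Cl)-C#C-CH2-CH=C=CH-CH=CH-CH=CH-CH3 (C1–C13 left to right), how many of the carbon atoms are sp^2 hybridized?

6

C1: sp3
C2: sp3
C3: sp
C4: sp
C5: sp3
C6: sp2 ✓
C7: sp
C8: sp2 ✓
C9: sp2 ✓
C10: sp2 ✓
C11: sp2 ✓
C12: sp2 ✓
C13: sp3
C6, C8, C9, C10, C11, C12 → 6 sp2 carbons.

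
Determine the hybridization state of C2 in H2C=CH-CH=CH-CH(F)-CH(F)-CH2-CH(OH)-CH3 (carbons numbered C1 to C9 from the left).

sp²

C2 carries 3 σ bonds, plus one π bond, giving a steric number of 3, so it is sp2.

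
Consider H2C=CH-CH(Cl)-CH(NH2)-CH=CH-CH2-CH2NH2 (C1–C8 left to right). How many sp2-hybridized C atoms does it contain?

C1: sp2 ✓
C2: sp2 ✓
C3: sp3
C4: sp3
C5: sp2 ✓
C6: sp2 ✓
C7: sp3
C8: sp3
C1, C2, C5, C6 → 4 sp2 carbons.

4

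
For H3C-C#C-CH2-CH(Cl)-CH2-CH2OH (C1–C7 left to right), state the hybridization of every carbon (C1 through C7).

C1 (4 σ bonds) has steric number 4: sp3.
C2 carries 2 σ bonds, plus two π bonds, giving a steric number of 2, so it is sp.
C3: 2 σ bonds, plus two π bonds; 2 regions of electron density → sp.
C4 — 4 σ bonds. Steric number 4, so sp3.
C5 has 4 σ bonds: steric number 4 → sp3.
C6 is sp3: 4 σ bonds, 4 electron-density regions.
C7: 4 σ bonds — 4 electron domains, sp3.

C1 sp3, C2 sp, C3 sp, C4 sp3, C5 sp3, C6 sp3, C7 sp3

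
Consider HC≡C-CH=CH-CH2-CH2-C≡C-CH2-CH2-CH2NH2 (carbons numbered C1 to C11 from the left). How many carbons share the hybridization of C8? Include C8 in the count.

C8 is sp (two π bonds).
C1: sp ✓
C2: sp ✓
C3: sp2
C4: sp2
C5: sp3
C6: sp3
C7: sp ✓
C8: sp ✓
C9: sp3
C10: sp3
C11: sp3
4 carbons are sp.

4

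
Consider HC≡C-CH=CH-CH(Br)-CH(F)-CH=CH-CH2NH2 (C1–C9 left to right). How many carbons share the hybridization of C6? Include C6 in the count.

3

C6 is sp3 (only σ bonds).
C1: sp
C2: sp
C3: sp2
C4: sp2
C5: sp3 ✓
C6: sp3 ✓
C7: sp2
C8: sp2
C9: sp3 ✓
3 carbons are sp3.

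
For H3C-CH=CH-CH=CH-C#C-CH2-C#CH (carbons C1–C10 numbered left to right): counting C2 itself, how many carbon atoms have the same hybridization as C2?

4

C2 is sp2 (one π bond).
C1: sp3
C2: sp2 ✓
C3: sp2 ✓
C4: sp2 ✓
C5: sp2 ✓
C6: sp
C7: sp
C8: sp3
C9: sp
C10: sp
4 carbons are sp2.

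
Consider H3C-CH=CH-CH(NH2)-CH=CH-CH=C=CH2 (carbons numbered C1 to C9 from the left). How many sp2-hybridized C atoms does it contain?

6

C1: sp3
C2: sp2 ✓
C3: sp2 ✓
C4: sp3
C5: sp2 ✓
C6: sp2 ✓
C7: sp2 ✓
C8: sp
C9: sp2 ✓
C2, C3, C5, C6, C7, C9 → 6 sp2 carbons.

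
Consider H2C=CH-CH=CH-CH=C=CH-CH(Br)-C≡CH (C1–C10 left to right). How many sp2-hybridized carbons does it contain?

6

C1: sp2 ✓
C2: sp2 ✓
C3: sp2 ✓
C4: sp2 ✓
C5: sp2 ✓
C6: sp
C7: sp2 ✓
C8: sp3
C9: sp
C10: sp
C1, C2, C3, C4, C5, C7 → 6 sp2 carbons.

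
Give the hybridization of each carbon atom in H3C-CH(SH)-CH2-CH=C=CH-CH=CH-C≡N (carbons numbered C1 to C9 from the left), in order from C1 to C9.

C1 sp3, C2 sp3, C3 sp3, C4 sp2, C5 sp, C6 sp2, C7 sp2, C8 sp2, C9 sp

C1: 4 σ bonds; 4 regions of electron density → sp3.
C2 has 4 σ bonds: steric number 4 → sp3.
C3: 4 σ bonds; 4 regions of electron density → sp3.
C4 carries 3 σ bonds, plus one π bond, giving a steric number of 3, so it is sp2.
C5 has 2 σ bonds, plus two π bonds: steric number 2 → sp.
C6 is sp2: 3 σ bonds, plus one π bond, 3 electron-density regions.
C7 is sp2: 3 σ bonds, plus one π bond, 3 electron-density regions.
C8: 3 σ bonds, plus one π bond — 3 electron domains, sp2.
C9 is sp: 2 σ bonds, plus two π bonds, 2 electron-density regions.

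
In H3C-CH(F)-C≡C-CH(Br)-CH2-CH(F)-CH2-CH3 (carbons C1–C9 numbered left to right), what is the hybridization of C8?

C8 — 4 σ bonds. Steric number 4, so sp3.

sp3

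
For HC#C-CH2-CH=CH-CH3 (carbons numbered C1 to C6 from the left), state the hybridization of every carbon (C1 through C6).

C1 carries 2 σ bonds, plus two π bonds, giving a steric number of 2, so it is sp.
C2 (2 σ bonds, plus two π bonds) has steric number 2: sp.
C3 is sp3: 4 σ bonds, 4 electron-density regions.
C4 — 3 σ bonds, plus one π bond. Steric number 3, so sp2.
C5 has 3 σ bonds, plus one π bond: steric number 3 → sp2.
C6: 4 σ bonds — 4 electron domains, sp3.

C1 sp, C2 sp, C3 sp3, C4 sp2, C5 sp2, C6 sp3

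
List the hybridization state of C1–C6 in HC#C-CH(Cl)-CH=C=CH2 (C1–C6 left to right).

C1 — 2 σ bonds, plus two π bonds. Steric number 2, so sp.
C2 (2 σ bonds, plus two π bonds) has steric number 2: sp.
C3 — 4 σ bonds. Steric number 4, so sp3.
C4: 3 σ bonds, plus one π bond; 3 regions of electron density → sp2.
C5 (2 σ bonds, plus two π bonds) has steric number 2: sp.
C6 is sp2: 3 σ bonds, plus one π bond, 3 electron-density regions.

C1 sp, C2 sp, C3 sp3, C4 sp2, C5 sp, C6 sp2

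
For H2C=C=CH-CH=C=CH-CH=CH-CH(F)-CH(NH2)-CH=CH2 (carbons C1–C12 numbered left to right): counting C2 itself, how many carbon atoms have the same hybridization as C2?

C2 is sp (two π bonds).
C1: sp2
C2: sp ✓
C3: sp2
C4: sp2
C5: sp ✓
C6: sp2
C7: sp2
C8: sp2
C9: sp3
C10: sp3
C11: sp2
C12: sp2
2 carbons are sp.

2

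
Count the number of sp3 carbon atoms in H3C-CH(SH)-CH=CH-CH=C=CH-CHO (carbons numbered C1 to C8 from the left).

C1: sp3 ✓
C2: sp3 ✓
C3: sp2
C4: sp2
C5: sp2
C6: sp
C7: sp2
C8: sp2
C1, C2 → 2 sp3 carbons.

2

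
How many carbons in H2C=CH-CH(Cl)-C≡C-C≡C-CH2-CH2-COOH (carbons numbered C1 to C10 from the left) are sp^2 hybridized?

3

C1: sp2 ✓
C2: sp2 ✓
C3: sp3
C4: sp
C5: sp
C6: sp
C7: sp
C8: sp3
C9: sp3
C10: sp2 ✓
C1, C2, C10 → 3 sp2 carbons.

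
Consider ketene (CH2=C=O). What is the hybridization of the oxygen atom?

The oxygen atom — 1 σ bond and 2 lone pairs, plus one π bond. Steric number 3, so sp2.

sp2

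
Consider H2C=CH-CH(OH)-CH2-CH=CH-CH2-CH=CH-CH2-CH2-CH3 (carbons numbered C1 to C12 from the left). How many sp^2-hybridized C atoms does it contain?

6

C1: sp2 ✓
C2: sp2 ✓
C3: sp3
C4: sp3
C5: sp2 ✓
C6: sp2 ✓
C7: sp3
C8: sp2 ✓
C9: sp2 ✓
C10: sp3
C11: sp3
C12: sp3
C1, C2, C5, C6, C8, C9 → 6 sp2 carbons.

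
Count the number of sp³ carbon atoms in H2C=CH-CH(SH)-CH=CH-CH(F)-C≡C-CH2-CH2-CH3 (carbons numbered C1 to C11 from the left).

5

C1: sp2
C2: sp2
C3: sp3 ✓
C4: sp2
C5: sp2
C6: sp3 ✓
C7: sp
C8: sp
C9: sp3 ✓
C10: sp3 ✓
C11: sp3 ✓
C3, C6, C9, C10, C11 → 5 sp3 carbons.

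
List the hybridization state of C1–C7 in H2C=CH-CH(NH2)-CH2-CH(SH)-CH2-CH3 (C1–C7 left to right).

C1 (3 σ bonds, plus one π bond) has steric number 3: sp2.
C2 carries 3 σ bonds, plus one π bond, giving a steric number of 3, so it is sp2.
C3 has 4 σ bonds: steric number 4 → sp3.
C4 — 4 σ bonds. Steric number 4, so sp3.
C5 (4 σ bonds) has steric number 4: sp3.
C6: 4 σ bonds — 4 electron domains, sp3.
C7: 4 σ bonds; 4 regions of electron density → sp3.

C1 sp2, C2 sp2, C3 sp3, C4 sp3, C5 sp3, C6 sp3, C7 sp3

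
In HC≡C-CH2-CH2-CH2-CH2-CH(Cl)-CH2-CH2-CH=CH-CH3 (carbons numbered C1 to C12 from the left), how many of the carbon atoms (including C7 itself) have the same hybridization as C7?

8

C7 is sp3 (only σ bonds).
C1: sp
C2: sp
C3: sp3 ✓
C4: sp3 ✓
C5: sp3 ✓
C6: sp3 ✓
C7: sp3 ✓
C8: sp3 ✓
C9: sp3 ✓
C10: sp2
C11: sp2
C12: sp3 ✓
8 carbons are sp3.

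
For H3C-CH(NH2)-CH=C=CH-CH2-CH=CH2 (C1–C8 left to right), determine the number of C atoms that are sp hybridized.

1

C1: sp3
C2: sp3
C3: sp2
C4: sp ✓
C5: sp2
C6: sp3
C7: sp2
C8: sp2
C4 → 1 sp carbon.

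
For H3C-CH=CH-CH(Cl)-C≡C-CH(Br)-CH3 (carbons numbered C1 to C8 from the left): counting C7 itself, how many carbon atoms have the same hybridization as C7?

4

C7 is sp3 (only σ bonds).
C1: sp3 ✓
C2: sp2
C3: sp2
C4: sp3 ✓
C5: sp
C6: sp
C7: sp3 ✓
C8: sp3 ✓
4 carbons are sp3.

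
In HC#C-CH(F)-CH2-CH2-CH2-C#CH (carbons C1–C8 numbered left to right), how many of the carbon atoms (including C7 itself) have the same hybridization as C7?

C7 is sp (two π bonds).
C1: sp ✓
C2: sp ✓
C3: sp3
C4: sp3
C5: sp3
C6: sp3
C7: sp ✓
C8: sp ✓
4 carbons are sp.

4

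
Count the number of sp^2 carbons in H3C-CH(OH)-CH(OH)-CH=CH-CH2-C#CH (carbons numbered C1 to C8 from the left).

C1: sp3
C2: sp3
C3: sp3
C4: sp2 ✓
C5: sp2 ✓
C6: sp3
C7: sp
C8: sp
C4, C5 → 2 sp2 carbons.

2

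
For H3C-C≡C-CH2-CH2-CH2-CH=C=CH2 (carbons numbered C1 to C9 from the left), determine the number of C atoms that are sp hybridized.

C1: sp3
C2: sp ✓
C3: sp ✓
C4: sp3
C5: sp3
C6: sp3
C7: sp2
C8: sp ✓
C9: sp2
C2, C3, C8 → 3 sp carbons.

3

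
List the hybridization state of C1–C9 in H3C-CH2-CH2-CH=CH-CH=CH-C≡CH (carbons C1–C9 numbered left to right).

C1 carries 4 σ bonds, giving a steric number of 4, so it is sp3.
C2: 4 σ bonds — 4 electron domains, sp3.
C3 (4 σ bonds) has steric number 4: sp3.
C4 has 3 σ bonds, plus one π bond: steric number 3 → sp2.
C5: 3 σ bonds, plus one π bond; 3 regions of electron density → sp2.
C6 is sp2: 3 σ bonds, plus one π bond, 3 electron-density regions.
C7 — 3 σ bonds, plus one π bond. Steric number 3, so sp2.
C8 is sp: 2 σ bonds, plus two π bonds, 2 electron-density regions.
C9: 2 σ bonds, plus two π bonds — 2 electron domains, sp.

C1 sp3, C2 sp3, C3 sp3, C4 sp2, C5 sp2, C6 sp2, C7 sp2, C8 sp, C9 sp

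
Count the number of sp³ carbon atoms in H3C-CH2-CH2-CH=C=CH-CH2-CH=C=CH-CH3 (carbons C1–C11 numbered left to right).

C1: sp3 ✓
C2: sp3 ✓
C3: sp3 ✓
C4: sp2
C5: sp
C6: sp2
C7: sp3 ✓
C8: sp2
C9: sp
C10: sp2
C11: sp3 ✓
C1, C2, C3, C7, C11 → 5 sp3 carbons.

5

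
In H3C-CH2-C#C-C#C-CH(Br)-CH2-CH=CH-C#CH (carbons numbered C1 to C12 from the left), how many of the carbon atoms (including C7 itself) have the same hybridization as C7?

4

C7 is sp3 (only σ bonds).
C1: sp3 ✓
C2: sp3 ✓
C3: sp
C4: sp
C5: sp
C6: sp
C7: sp3 ✓
C8: sp3 ✓
C9: sp2
C10: sp2
C11: sp
C12: sp
4 carbons are sp3.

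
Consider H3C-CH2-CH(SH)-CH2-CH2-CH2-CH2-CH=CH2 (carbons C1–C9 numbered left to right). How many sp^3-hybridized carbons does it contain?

C1: sp3 ✓
C2: sp3 ✓
C3: sp3 ✓
C4: sp3 ✓
C5: sp3 ✓
C6: sp3 ✓
C7: sp3 ✓
C8: sp2
C9: sp2
C1, C2, C3, C4, C5, C6, C7 → 7 sp3 carbons.

7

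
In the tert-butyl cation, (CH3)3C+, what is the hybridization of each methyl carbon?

sp³

Each methyl carbon: 4 σ bonds — 4 electron domains, sp3.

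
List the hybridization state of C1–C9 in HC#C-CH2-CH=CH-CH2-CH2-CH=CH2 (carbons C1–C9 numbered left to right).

C1: 2 σ bonds, plus two π bonds; 2 regions of electron density → sp.
C2 is sp: 2 σ bonds, plus two π bonds, 2 electron-density regions.
C3 has 4 σ bonds: steric number 4 → sp3.
C4 has 3 σ bonds, plus one π bond: steric number 3 → sp2.
C5: 3 σ bonds, plus one π bond — 3 electron domains, sp2.
C6 carries 4 σ bonds, giving a steric number of 4, so it is sp3.
C7 carries 4 σ bonds, giving a steric number of 4, so it is sp3.
C8 is sp2: 3 σ bonds, plus one π bond, 3 electron-density regions.
C9 (3 σ bonds, plus one π bond) has steric number 3: sp2.

C1 sp, C2 sp, C3 sp3, C4 sp2, C5 sp2, C6 sp3, C7 sp3, C8 sp2, C9 sp2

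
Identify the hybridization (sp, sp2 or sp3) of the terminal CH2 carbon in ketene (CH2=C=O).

sp²

The terminal CH2 carbon is sp2: 3 σ bonds, plus one π bond, 3 electron-density regions.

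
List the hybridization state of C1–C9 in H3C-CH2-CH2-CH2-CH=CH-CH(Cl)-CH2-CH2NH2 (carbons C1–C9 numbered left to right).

C1: 4 σ bonds; 4 regions of electron density → sp3.
C2 has 4 σ bonds: steric number 4 → sp3.
C3 is sp3: 4 σ bonds, 4 electron-density regions.
C4 has 4 σ bonds: steric number 4 → sp3.
C5: 3 σ bonds, plus one π bond — 3 electron domains, sp2.
C6: 3 σ bonds, plus one π bond — 3 electron domains, sp2.
C7: 4 σ bonds — 4 electron domains, sp3.
C8 — 4 σ bonds. Steric number 4, so sp3.
C9 carries 4 σ bonds, giving a steric number of 4, so it is sp3.

C1 sp3, C2 sp3, C3 sp3, C4 sp3, C5 sp2, C6 sp2, C7 sp3, C8 sp3, C9 sp3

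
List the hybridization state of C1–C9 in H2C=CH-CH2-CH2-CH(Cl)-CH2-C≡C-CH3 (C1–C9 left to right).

C1 sp2, C2 sp2, C3 sp3, C4 sp3, C5 sp3, C6 sp3, C7 sp, C8 sp, C9 sp3

C1 — 3 σ bonds, plus one π bond. Steric number 3, so sp2.
C2 has 3 σ bonds, plus one π bond: steric number 3 → sp2.
C3: 4 σ bonds — 4 electron domains, sp3.
C4 is sp3: 4 σ bonds, 4 electron-density regions.
C5 has 4 σ bonds: steric number 4 → sp3.
C6: 4 σ bonds; 4 regions of electron density → sp3.
C7 (2 σ bonds, plus two π bonds) has steric number 2: sp.
C8 (2 σ bonds, plus two π bonds) has steric number 2: sp.
C9 (4 σ bonds) has steric number 4: sp3.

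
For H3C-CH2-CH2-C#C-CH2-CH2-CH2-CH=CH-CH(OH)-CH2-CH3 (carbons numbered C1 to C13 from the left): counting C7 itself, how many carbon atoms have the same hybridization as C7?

9

C7 is sp3 (only σ bonds).
C1: sp3 ✓
C2: sp3 ✓
C3: sp3 ✓
C4: sp
C5: sp
C6: sp3 ✓
C7: sp3 ✓
C8: sp3 ✓
C9: sp2
C10: sp2
C11: sp3 ✓
C12: sp3 ✓
C13: sp3 ✓
9 carbons are sp3.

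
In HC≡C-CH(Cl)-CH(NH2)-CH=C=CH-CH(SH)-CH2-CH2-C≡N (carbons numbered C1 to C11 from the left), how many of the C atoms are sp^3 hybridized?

C1: sp
C2: sp
C3: sp3 ✓
C4: sp3 ✓
C5: sp2
C6: sp
C7: sp2
C8: sp3 ✓
C9: sp3 ✓
C10: sp3 ✓
C11: sp
C3, C4, C8, C9, C10 → 5 sp3 carbons.

5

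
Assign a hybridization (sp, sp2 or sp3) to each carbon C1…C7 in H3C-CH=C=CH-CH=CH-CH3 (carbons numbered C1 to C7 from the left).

C1 sp3, C2 sp2, C3 sp, C4 sp2, C5 sp2, C6 sp2, C7 sp3

C1 — 4 σ bonds. Steric number 4, so sp3.
C2 carries 3 σ bonds, plus one π bond, giving a steric number of 3, so it is sp2.
C3 — 2 σ bonds, plus two π bonds. Steric number 2, so sp.
C4 — 3 σ bonds, plus one π bond. Steric number 3, so sp2.
C5 (3 σ bonds, plus one π bond) has steric number 3: sp2.
C6 carries 3 σ bonds, plus one π bond, giving a steric number of 3, so it is sp2.
C7 has 4 σ bonds: steric number 4 → sp3.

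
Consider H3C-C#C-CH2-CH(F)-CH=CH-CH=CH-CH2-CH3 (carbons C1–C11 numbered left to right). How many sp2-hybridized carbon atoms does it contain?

C1: sp3
C2: sp
C3: sp
C4: sp3
C5: sp3
C6: sp2 ✓
C7: sp2 ✓
C8: sp2 ✓
C9: sp2 ✓
C10: sp3
C11: sp3
C6, C7, C8, C9 → 4 sp2 carbons.

4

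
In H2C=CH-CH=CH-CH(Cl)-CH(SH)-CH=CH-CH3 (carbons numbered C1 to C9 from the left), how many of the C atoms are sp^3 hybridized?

C1: sp2
C2: sp2
C3: sp2
C4: sp2
C5: sp3 ✓
C6: sp3 ✓
C7: sp2
C8: sp2
C9: sp3 ✓
C5, C6, C9 → 3 sp3 carbons.

3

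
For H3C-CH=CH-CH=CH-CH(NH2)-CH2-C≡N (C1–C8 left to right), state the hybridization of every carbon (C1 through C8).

C1: 4 σ bonds — 4 electron domains, sp3.
C2 — 3 σ bonds, plus one π bond. Steric number 3, so sp2.
C3 carries 3 σ bonds, plus one π bond, giving a steric number of 3, so it is sp2.
C4 is sp2: 3 σ bonds, plus one π bond, 3 electron-density regions.
C5 (3 σ bonds, plus one π bond) has steric number 3: sp2.
C6 — 4 σ bonds. Steric number 4, so sp3.
C7: 4 σ bonds — 4 electron domains, sp3.
C8: 2 σ bonds, plus two π bonds — 2 electron domains, sp.

C1 sp3, C2 sp2, C3 sp2, C4 sp2, C5 sp2, C6 sp3, C7 sp3, C8 sp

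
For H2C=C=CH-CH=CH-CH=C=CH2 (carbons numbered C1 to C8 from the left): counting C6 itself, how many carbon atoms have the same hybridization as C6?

C6 is sp2 (one π bond).
C1: sp2 ✓
C2: sp
C3: sp2 ✓
C4: sp2 ✓
C5: sp2 ✓
C6: sp2 ✓
C7: sp
C8: sp2 ✓
6 carbons are sp2.

6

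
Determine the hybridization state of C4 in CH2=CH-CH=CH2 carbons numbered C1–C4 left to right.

sp2

C4 has 3 σ bonds, plus one π bond: steric number 3 → sp2.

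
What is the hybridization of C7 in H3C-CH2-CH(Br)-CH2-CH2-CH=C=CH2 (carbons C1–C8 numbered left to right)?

sp

C7 carries 2 σ bonds, plus two π bonds, giving a steric number of 2, so it is sp.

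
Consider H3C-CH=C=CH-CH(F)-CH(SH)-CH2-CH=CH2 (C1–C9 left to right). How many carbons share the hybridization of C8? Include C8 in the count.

4

C8 is sp2 (one π bond).
C1: sp3
C2: sp2 ✓
C3: sp
C4: sp2 ✓
C5: sp3
C6: sp3
C7: sp3
C8: sp2 ✓
C9: sp2 ✓
4 carbons are sp2.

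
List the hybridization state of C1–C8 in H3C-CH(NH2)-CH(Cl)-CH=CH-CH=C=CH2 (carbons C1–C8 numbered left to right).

C1 carries 4 σ bonds, giving a steric number of 4, so it is sp3.
C2 has 4 σ bonds: steric number 4 → sp3.
C3: 4 σ bonds; 4 regions of electron density → sp3.
C4 has 3 σ bonds, plus one π bond: steric number 3 → sp2.
C5 carries 3 σ bonds, plus one π bond, giving a steric number of 3, so it is sp2.
C6 — 3 σ bonds, plus one π bond. Steric number 3, so sp2.
C7: 2 σ bonds, plus two π bonds; 2 regions of electron density → sp.
C8 (3 σ bonds, plus one π bond) has steric number 3: sp2.

C1 sp3, C2 sp3, C3 sp3, C4 sp2, C5 sp2, C6 sp2, C7 sp, C8 sp2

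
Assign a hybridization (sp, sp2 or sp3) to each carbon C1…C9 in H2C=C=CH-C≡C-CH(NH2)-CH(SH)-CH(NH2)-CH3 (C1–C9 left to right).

C1 sp2, C2 sp, C3 sp2, C4 sp, C5 sp, C6 sp3, C7 sp3, C8 sp3, C9 sp3

C1 has 3 σ bonds, plus one π bond: steric number 3 → sp2.
C2 carries 2 σ bonds, plus two π bonds, giving a steric number of 2, so it is sp.
C3 has 3 σ bonds, plus one π bond: steric number 3 → sp2.
C4: 2 σ bonds, plus two π bonds — 2 electron domains, sp.
C5: 2 σ bonds, plus two π bonds — 2 electron domains, sp.
C6 carries 4 σ bonds, giving a steric number of 4, so it is sp3.
C7 — 4 σ bonds. Steric number 4, so sp3.
C8: 4 σ bonds; 4 regions of electron density → sp3.
C9: 4 σ bonds; 4 regions of electron density → sp3.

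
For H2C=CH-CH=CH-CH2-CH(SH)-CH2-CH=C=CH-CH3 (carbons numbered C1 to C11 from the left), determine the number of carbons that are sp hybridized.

C1: sp2
C2: sp2
C3: sp2
C4: sp2
C5: sp3
C6: sp3
C7: sp3
C8: sp2
C9: sp ✓
C10: sp2
C11: sp3
C9 → 1 sp carbon.

1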